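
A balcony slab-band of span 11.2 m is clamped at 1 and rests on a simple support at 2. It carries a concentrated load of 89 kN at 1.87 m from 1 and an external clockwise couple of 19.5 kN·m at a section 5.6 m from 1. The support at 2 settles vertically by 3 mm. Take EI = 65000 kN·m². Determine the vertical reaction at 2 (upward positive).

R_2 = 5.057 kN

Release the roller at 2. Primary structure: cantilever fixed at 1.
Downward deflection at the released point 2 due to the loads:
  point load 89 at a = 1.87: Pa²(3L − a)/(6EI) = 1646/EI
  clockwise couple 19.5 at a = 5.6: M₀a(2L − a)/(2EI) = 917.3/EI
  δ_0 = 2563/EI
Tip deflection under a unit load at 2: L³/(3EI) = 468.3/EI.
With EI = 65000 kN·m²: δ_0 = 0.039433 m and δ_{22} = 0.007205 m/kN.
Compatibility — the beam at 2 must follow the support down by 0.003 m: δ_0 − R_2·δ_{22} = 0.003, so R_2 = (0.039433 − 0.003)/0.007205 = 5.057 kN.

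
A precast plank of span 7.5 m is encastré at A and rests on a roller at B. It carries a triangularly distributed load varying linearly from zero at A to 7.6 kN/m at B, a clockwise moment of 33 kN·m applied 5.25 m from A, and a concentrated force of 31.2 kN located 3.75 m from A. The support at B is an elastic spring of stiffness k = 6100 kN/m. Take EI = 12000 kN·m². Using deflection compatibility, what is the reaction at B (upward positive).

R_B = 31 kN

Take the reaction at B as the redundant and release it; the primary structure is a cantilever fixed at A.
Primary-structure tip deflection at B by superposition:
  triangular load, peak 7.6 at the free end: 11w₀L⁴/(120EI) = 2204/EI
  clockwise couple 33 at a = 5.25: M₀a(2L − a)/(2EI) = 844.6/EI
  point load 31.2 at a = 3.75: Pa²(3L − a)/(6EI) = 1371/EI
  δ_0 = 4420/EI
Flexibility coefficient — unit upward force at B: δ_{BB} = L³/(3EI) = 140.6/EI.
With EI = 12000 kN·m²: δ_0 = 0.36833 m and δ_{BB} = 0.011719 m/kN.
Compatibility — the spring shortens by R_B/k under the reaction it provides: δ_0 − R_B·δ_{BB} = R_B/k. With 1/k = 0.000164 m/kN, R_B = δ_0 / (δ_{BB} + 1/k) = 0.36833 / (0.011719 + 0.000164) = 31 kN.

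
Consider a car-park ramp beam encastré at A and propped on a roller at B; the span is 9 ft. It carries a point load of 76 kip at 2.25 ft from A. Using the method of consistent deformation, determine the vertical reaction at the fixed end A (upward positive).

Choose R_B as the redundant. The primary structure is the cantilever fixed at A.
Deflection at B on the released cantilever, summing each load's contribution:
  point load 76 at a = 2.25: Pa²(3L − a)/(6EI) = 1587/EI
Tip deflection under a unit load at B: L³/(3EI) = 243/EI.
The prop prevents deflection at B: R_B = δ_0/δ_{BB} = 1587/243 = 6.531 kip.
Vertical equilibrium: R_A = ΣP − R_B = 76 − 6.531 = 69.47 kip.

R_A = 69.47 kip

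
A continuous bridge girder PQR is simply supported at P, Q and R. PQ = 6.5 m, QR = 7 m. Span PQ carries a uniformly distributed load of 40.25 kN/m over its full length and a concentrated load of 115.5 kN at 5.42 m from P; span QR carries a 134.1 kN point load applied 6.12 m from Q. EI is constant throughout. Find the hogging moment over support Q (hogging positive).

Release continuity at Q by inserting a hinge; the redundant is the internal moment M_Q. The primary structure is two simply-supported spans PQ and QR.
Rotations at Q on the released spans (each span's end-slope, ×1/EI):
  span PQ: UDL 40.25: wL³/(24EI) = 460.6/EI
  span PQ: point load 115.5 at a = 5.42: Pab(L + a)/(6LEI) = 206.6/EI
  span QR: point load 134.1 at a = 6.12: Pab(L + b)/(6LEI) = 135.5/EI
  relative rotation θ_0 = (667.2 + 135.5)/EI = 802.7/EI
A unit hogging moment at Q produces rotation L₁/(3EI) + L₂/(3EI) = 4.5/EI.
Slope continuity at Q: θ_0 = M_Q·4.5/EI, so M_Q = 802.7/4.5 = 178.4 kN·m (hogging).

M_Q = 178.4 kN·m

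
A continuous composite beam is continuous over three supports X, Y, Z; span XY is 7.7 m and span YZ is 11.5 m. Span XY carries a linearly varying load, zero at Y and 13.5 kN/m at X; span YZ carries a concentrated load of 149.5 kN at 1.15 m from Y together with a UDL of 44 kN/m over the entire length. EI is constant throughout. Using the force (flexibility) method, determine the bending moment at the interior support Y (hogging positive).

Release continuity at Y by inserting a hinge; the redundant is the internal moment M_Y. The primary structure is two simply-supported spans XY and YZ.
End slopes at the hinge Y, treating each span as simply supported:
  span XY: triangular load, peak 13.5: 7w₀L³/(360EI) = 119.8/EI
  span YZ: point load 149.5 at a = 1.15: Pab(L + b)/(6LEI) = 563.5/EI
  span YZ: UDL 44: wL³/(24EI) = 2788/EI
  relative rotation θ_0 = (119.8 + 3352)/EI = 3472/EI
A unit hogging moment at Y produces rotation L₁/(3EI) + L₂/(3EI) = 6.4/EI.
Slope continuity at Y: θ_0 = M_Y·6.4/EI, so M_Y = 3472/6.4 = 542.4 kN·m (hogging).

M_Y = 542.4 kN·m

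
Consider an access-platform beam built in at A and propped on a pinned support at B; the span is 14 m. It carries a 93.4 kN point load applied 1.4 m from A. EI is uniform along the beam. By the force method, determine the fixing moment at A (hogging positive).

Release the roller at B. Primary structure: cantilever fixed at A.
Deflection at B on the released cantilever, summing each load's contribution:
  point load 93.4 at a = 1.4: Pa²(3L − a)/(6EI) = 1239/EI
Tip deflection under a unit load at B: L³/(3EI) = 914.7/EI.
The prop prevents deflection at B: R_B = δ_0/δ_{BB} = 1239/914.7 = 1.354 kN.
Moment equilibrium about A: M_A = Σ(load moments about A) − R_B·L = 130.8 − 1.354×14 = 111.8 kN·m.

M_A = 111.8 kN·m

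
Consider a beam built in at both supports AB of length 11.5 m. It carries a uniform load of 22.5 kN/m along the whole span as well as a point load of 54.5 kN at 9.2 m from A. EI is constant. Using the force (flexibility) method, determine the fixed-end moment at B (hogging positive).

M_B = 328.2 kN·m

Release both end moments; the primary structure is a simply-supported span AB with redundants M_A and M_B.
End rotations of the released simple span under the applied load (×1/EI):
  at A: UDL 22.5: wL³/(24EI) = 1426/EI
  at B: UDL 22.5: wL³/(24EI) = 1426/EI
  at A: point load 54.5 at a = 9.2: Pab(L + b)/(6LEI) = 230.6/EI
  at B: point load 54.5 at a = 9.2: Pab(L + a)/(6LEI) = 346/EI
  θ_A0 = 1656/EI,  θ_B0 = 1772/EI
Flexibility coefficients: a unit moment at one end gives L/(3EI) there and L/(6EI) at the far end, so f₁₁ = f₂₂ = 3.833/EI and f₁₂ = f₂₁ = 1.917/EI.
Compatibility — zero rotation at each built-in end:
  3.833 M_A + 1.917 M_B = 1656
  1.917 M_A + 3.833 M_B = 1772
Solving the pair gives M_A = 268 kN·m and M_B = 328.2 kN·m (hogging).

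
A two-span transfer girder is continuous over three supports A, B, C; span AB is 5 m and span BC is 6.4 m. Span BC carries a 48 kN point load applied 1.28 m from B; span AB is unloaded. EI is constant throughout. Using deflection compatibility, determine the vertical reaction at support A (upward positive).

R_A = -4.967 kN

Take M_B as the redundant. Released structure: two simple spans AB and BC with a hinge at B.
End slopes at the hinge B, treating each span as simply supported:
  span BC: point load 48 at a = 1.28: Pab(L + b)/(6LEI) = 94.37/EI
  relative rotation θ_0 = (0 + 94.37)/EI = 94.37/EI
A unit hogging moment at B produces rotation L₁/(3EI) + L₂/(3EI) = 3.8/EI.
Compatibility: M_B·(L₁+L₂)/(3EI) = θ_0, giving M_B = 24.83 kN·m (hogging).
Span AB, ΣM about A with M_B applied at B: R_B^{AB}·5 = 0 + 24.83, so R_B^{AB} = 4.967 kN and R_A = 0 − 4.967 = -4.967 kN.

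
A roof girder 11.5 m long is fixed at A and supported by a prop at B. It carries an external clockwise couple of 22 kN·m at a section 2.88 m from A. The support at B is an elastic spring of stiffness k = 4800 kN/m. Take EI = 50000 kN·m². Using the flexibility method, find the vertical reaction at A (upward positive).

Choose R_B as the redundant. The primary structure is the cantilever fixed at A.
Primary-structure tip deflection at B by superposition:
  clockwise couple 22 at a = 2.88: M₀a(2L − a)/(2EI) = 637.4/EI
Flexibility coefficient — unit upward force at B: δ_{BB} = L³/(3EI) = 507/EI.
With EI = 50000 kN·m²: δ_0 = 0.012748 m and δ_{BB} = 0.010139 m/kN.
Compatibility — the spring shortens by R_B/k under the reaction it provides: δ_0 − R_B·δ_{BB} = R_B/k. With 1/k = 0.000208 m/kN, R_B = δ_0 / (δ_{BB} + 1/k) = 0.012748 / (0.010139 + 0.000208) = 1.232 kN.
Vertical equilibrium: R_A = ΣP − R_B = 0 − 1.232 = -1.232 kN.

R_A = -1.232 kN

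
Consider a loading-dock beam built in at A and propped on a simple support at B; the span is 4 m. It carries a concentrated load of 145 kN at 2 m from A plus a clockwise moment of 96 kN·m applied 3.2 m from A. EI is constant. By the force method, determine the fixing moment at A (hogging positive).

Take the reaction at B as the redundant and release it; the primary structure is a cantilever fixed at A.
Downward deflection at the released point B due to the loads:
  point load 145 at a = 2: Pa²(3L − a)/(6EI) = 966.7/EI
  clockwise couple 96 at a = 3.2: M₀a(2L − a)/(2EI) = 737.3/EI
  δ_0 = 1704/EI
Tip deflection under a unit load at B: L³/(3EI) = 21.33/EI.
Compatibility at B: δ_0 − R_B·δ_{BB} = 0, so R_B = 1704/21.33 = 79.87 kN.
Moment equilibrium about A: M_A = Σ(load moments about A) − R_B·L = 386 − 79.87×4 = 66.51 kN·m.

M_A = 66.51 kN·m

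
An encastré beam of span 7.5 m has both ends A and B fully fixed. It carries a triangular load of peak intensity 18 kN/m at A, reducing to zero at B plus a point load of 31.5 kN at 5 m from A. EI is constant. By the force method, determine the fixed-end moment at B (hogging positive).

M_B = 68.75 kN·m

Release both end moments; the primary structure is a simply-supported span AB with redundants M_A and M_B.
End rotations of the released simple span under the applied load (×1/EI):
  at A: triangular load, peak 18: w₀L³/(45EI) = 168.8/EI
  at B: triangular load, peak 18: 7w₀L³/(360EI) = 147.7/EI
  at A: point load 31.5 at a = 5: Pab(L + b)/(6LEI) = 87.5/EI
  at B: point load 31.5 at a = 5: Pab(L + a)/(6LEI) = 109.4/EI
  θ_A0 = 256.2/EI,  θ_B0 = 257/EI
Flexibility coefficients: a unit moment at one end gives L/(3EI) there and L/(6EI) at the far end, so f₁₁ = f₂₂ = 2.5/EI and f₁₂ = f₂₁ = 1.25/EI.
Compatibility — zero rotation at each built-in end:
  2.5 M_A + 1.25 M_B = 256.2
  1.25 M_A + 2.5 M_B = 257
Solving the pair gives M_A = 68.12 kN·m and M_B = 68.75 kN·m (hogging).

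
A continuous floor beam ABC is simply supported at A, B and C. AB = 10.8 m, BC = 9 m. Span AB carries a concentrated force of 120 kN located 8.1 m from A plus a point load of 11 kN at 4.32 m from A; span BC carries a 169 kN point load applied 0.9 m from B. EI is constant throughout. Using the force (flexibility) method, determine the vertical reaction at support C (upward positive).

Insert a hinge at B; M_B is the redundant, and each span becomes simply supported.
Discontinuity in slope at B on the released structure — sum the simple-span end rotations:
  span AB: point load 120 at a = 8.1: Pab(L + a)/(6LEI) = 765.5/EI
  span AB: point load 11 at a = 4.32: Pab(L + a)/(6LEI) = 71.85/EI
  span BC: point load 169 at a = 0.9: Pab(L + b)/(6LEI) = 390.1/EI
  relative rotation θ_0 = (837.3 + 390.1)/EI = 1227/EI
A unit hogging moment at B produces rotation L₁/(3EI) + L₂/(3EI) = 6.6/EI.
Slope continuity at B: θ_0 = M_B·6.6/EI, so M_B = 1227/6.6 = 186 kN·m (hogging).
Span BC, ΣM about C: R_B^{BC}·9 = 1369 + 186, so R_B^{BC} = 172.8 kN and R_C = 169 − 172.8 = -3.764 kN.

R_C = -3.764 kN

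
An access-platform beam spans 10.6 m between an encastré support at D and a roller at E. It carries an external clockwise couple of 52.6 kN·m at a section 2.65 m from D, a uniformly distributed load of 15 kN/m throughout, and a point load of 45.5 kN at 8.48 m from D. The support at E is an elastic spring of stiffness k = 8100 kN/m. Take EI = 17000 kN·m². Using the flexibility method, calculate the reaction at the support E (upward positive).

R_E = 94.41 kN

Remove the prop at E; the released (primary) structure is a cantilever built in at D.
Primary-structure tip deflection at E by superposition:
  clockwise couple 52.6 at a = 2.65: M₀a(2L − a)/(2EI) = 1293/EI
  UDL 15: wL⁴/(8EI) = 23671/EI
  point load 45.5 at a = 8.48: Pa²(3L − a)/(6EI) = 12717/EI
  δ_0 = 37681/EI
Flexibility coefficient — unit upward force at E: δ_{EE} = L³/(3EI) = 397/EI.
With EI = 17000 kN·m²: δ_0 = 2.2165 m and δ_{EE} = 0.023353 m/kN.
Compatibility — the spring shortens by R_E/k under the reaction it provides: δ_0 − R_E·δ_{EE} = R_E/k. With 1/k = 0.000123 m/kN, R_E = δ_0 / (δ_{EE} + 1/k) = 2.2165 / (0.023353 + 0.000123) = 94.41 kN.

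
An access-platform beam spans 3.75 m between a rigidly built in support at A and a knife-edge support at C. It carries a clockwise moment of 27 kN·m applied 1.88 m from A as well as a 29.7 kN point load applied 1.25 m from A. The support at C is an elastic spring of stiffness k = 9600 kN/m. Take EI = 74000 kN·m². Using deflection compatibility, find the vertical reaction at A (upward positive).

R_A = 21 kN

Choose R_C as the redundant. The primary structure is the cantilever fixed at A.
Downward deflection at the released point C due to the loads:
  clockwise couple 27 at a = 1.88: M₀a(2L − a)/(2EI) = 142.6/EI
  point load 29.7 at a = 1.25: Pa²(3L − a)/(6EI) = 77.34/EI
  δ_0 = 220/EI
Tip deflection under a unit load at C: L³/(3EI) = 17.58/EI.
With EI = 74000 kN·m²: δ_0 = 0.002973 m and δ_{CC} = 0.000238 m/kN.
Compatibility — the spring shortens by R_C/k under the reaction it provides: δ_0 − R_C·δ_{CC} = R_C/k. With 1/k = 0.000104 m/kN, R_C = δ_0 / (δ_{CC} + 1/k) = 0.002973 / (0.000238 + 0.000104) = 8.699 kN.
Vertical equilibrium: R_A = ΣP − R_C = 29.7 − 8.699 = 21 kN.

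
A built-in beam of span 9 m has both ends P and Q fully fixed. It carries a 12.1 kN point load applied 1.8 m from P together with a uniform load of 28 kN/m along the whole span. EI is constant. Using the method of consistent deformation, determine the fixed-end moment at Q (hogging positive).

M_Q = 192.5 kN·m

Release both end moments; the primary structure is a simply-supported span PQ with redundants M_P and M_Q.
On the primary (simply-supported) span, the end slopes from the loading are:
  at P: point load 12.1 at a = 1.8: Pab(L + b)/(6LEI) = 47.04/EI
  at Q: point load 12.1 at a = 1.8: Pab(L + a)/(6LEI) = 31.36/EI
  at P: UDL 28: wL³/(24EI) = 850.5/EI
  at Q: UDL 28: wL³/(24EI) = 850.5/EI
  θ_P0 = 897.5/EI,  θ_Q0 = 881.9/EI
Flexibility coefficients: a unit moment at one end gives L/(3EI) there and L/(6EI) at the far end, so f₁₁ = f₂₂ = 3/EI and f₁₂ = f₂₁ = 1.5/EI.
Compatibility — zero rotation at each built-in end:
  3 M_P + 1.5 M_Q = 897.5
  1.5 M_P + 3 M_Q = 881.9
Solving the pair gives M_P = 202.9 kN·m and M_Q = 192.5 kN·m (hogging).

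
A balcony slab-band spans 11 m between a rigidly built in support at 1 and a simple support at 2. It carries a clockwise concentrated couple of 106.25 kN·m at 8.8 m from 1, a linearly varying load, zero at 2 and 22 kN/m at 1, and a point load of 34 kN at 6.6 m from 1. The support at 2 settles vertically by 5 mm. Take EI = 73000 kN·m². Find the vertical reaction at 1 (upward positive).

R_1 = 103 kN

Release the roller at 2. Primary structure: cantilever fixed at 1.
Free-end deflection of the primary structure under the applied loading (downward +):
  clockwise couple 106.25 at a = 8.8: M₀a(2L − a)/(2EI) = 6171/EI
  triangular load, peak 22 at the fixed end: w₀L⁴/(30EI) = 10737/EI
  point load 34 at a = 6.6: Pa²(3L − a)/(6EI) = 6517/EI
  δ_0 = 23424/EI
Tip deflection under a unit load at 2: L³/(3EI) = 443.7/EI.
With EI = 73000 kN·m²: δ_0 = 0.32088 m and δ_{22} = 0.006078 m/kN.
Compatibility — the beam at 2 must follow the support down by 0.005 m: δ_0 − R_2·δ_{22} = 0.005, so R_2 = (0.32088 − 0.005)/0.006078 = 51.97 kN.
Vertical equilibrium: R_1 = ΣP − R_2 = 155 − 51.97 = 103 kN.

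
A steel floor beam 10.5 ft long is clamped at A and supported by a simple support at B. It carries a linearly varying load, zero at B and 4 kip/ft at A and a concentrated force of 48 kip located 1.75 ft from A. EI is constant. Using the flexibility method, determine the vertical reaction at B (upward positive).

R_B = 6.089 kip

Take the reaction at B as the redundant and release it; the primary structure is a cantilever fixed at A.
Downward deflection at the released point B due to the loads:
  triangular load, peak 4 at the fixed end: w₀L⁴/(30EI) = 1621/EI
  point load 48 at a = 1.75: Pa²(3L − a)/(6EI) = 728.9/EI
  δ_0 = 2350/EI
Flexibility coefficient — unit upward force at B: δ_{BB} = L³/(3EI) = 385.9/EI.
Compatibility at B: δ_0 − R_B·δ_{BB} = 0, so R_B = 2350/385.9 = 6.089 kip.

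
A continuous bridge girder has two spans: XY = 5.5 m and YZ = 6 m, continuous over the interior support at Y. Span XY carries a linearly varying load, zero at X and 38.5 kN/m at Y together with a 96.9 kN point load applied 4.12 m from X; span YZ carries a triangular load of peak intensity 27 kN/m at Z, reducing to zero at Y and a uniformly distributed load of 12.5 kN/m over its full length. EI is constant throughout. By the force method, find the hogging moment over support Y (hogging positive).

M_Y = 138 kN·m

Insert a hinge at Y; M_Y is the redundant, and each span becomes simply supported.
End slopes at the hinge Y, treating each span as simply supported:
  span XY: triangular load, peak 38.5: w₀L³/(45EI) = 142.3/EI
  span XY: point load 96.9 at a = 4.12: Pab(L + a)/(6LEI) = 160.6/EI
  span YZ: triangular load, peak 27: 7w₀L³/(360EI) = 113.4/EI
  span YZ: UDL 12.5: wL³/(24EI) = 112.5/EI
  relative rotation θ_0 = (302.9 + 225.9)/EI = 528.8/EI
A unit hogging moment at Y produces rotation L₁/(3EI) + L₂/(3EI) = 3.833/EI.
Compatibility: M_Y·(L₁+L₂)/(3EI) = θ_0, giving M_Y = 138 kN·m (hogging).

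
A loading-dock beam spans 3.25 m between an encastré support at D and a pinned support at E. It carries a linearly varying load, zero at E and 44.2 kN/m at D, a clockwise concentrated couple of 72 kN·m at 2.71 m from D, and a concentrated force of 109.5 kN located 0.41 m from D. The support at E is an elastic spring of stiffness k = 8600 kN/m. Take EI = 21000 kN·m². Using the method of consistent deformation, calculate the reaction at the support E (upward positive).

Take the reaction at E as the redundant and release it; the primary structure is a cantilever fixed at D.
Free-end deflection of the primary structure under the applied loading (downward +):
  triangular load, peak 44.2 at the fixed end: w₀L⁴/(30EI) = 164.4/EI
  clockwise couple 72 at a = 2.71: M₀a(2L − a)/(2EI) = 369.8/EI
  point load 109.5 at a = 0.41: Pa²(3L − a)/(6EI) = 28.65/EI
  δ_0 = 562.8/EI
Tip deflection under a unit load at E: L³/(3EI) = 11.44/EI.
With EI = 21000 kN·m²: δ_0 = 0.026799 m and δ_{EE} = 0.000545 m/kN.
Compatibility — the spring shortens by R_E/k under the reaction it provides: δ_0 − R_E·δ_{EE} = R_E/k. With 1/k = 0.000116 m/kN, R_E = δ_0 / (δ_{EE} + 1/k) = 0.026799 / (0.000545 + 0.000116) = 40.53 kN.

R_E = 40.53 kN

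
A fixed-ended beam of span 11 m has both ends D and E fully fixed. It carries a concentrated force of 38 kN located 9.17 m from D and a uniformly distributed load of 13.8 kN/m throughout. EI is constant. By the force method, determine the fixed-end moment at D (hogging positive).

Release both end moments; the primary structure is a simply-supported span DE with redundants M_D and M_E.
End rotations of the released simple span under the applied load (×1/EI):
  at D: point load 38 at a = 9.17: Pab(L + b)/(6LEI) = 124/EI
  at E: point load 38 at a = 9.17: Pab(L + a)/(6LEI) = 194.9/EI
  at D: UDL 13.8: wL³/(24EI) = 765.3/EI
  at E: UDL 13.8: wL³/(24EI) = 765.3/EI
  θ_D0 = 889.3/EI,  θ_E0 = 960.2/EI
Flexibility coefficients: a unit moment at one end gives L/(3EI) there and L/(6EI) at the far end, so f₁₁ = f₂₂ = 3.667/EI and f₁₂ = f₂₁ = 1.833/EI.
Compatibility — zero rotation at each built-in end:
  3.667 M_D + 1.833 M_E = 889.3
  1.833 M_D + 3.667 M_E = 960.2
Solving the pair gives M_D = 148.8 kN·m and M_E = 187.5 kN·m (hogging).

M_D = 148.8 kN·m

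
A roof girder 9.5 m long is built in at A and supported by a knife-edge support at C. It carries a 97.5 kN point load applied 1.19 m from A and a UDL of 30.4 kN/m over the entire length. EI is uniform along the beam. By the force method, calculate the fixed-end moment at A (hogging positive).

Choose R_C as the redundant. The primary structure is the cantilever fixed at A.
Free-end deflection of the primary structure under the applied loading (downward +):
  point load 97.5 at a = 1.19: Pa²(3L − a)/(6EI) = 628.4/EI
  UDL 30.4: wL⁴/(8EI) = 30951/EI
  δ_0 = 31580/EI
Tip deflection under a unit load at C: L³/(3EI) = 285.8/EI.
Compatibility at C: δ_0 − R_C·δ_{CC} = 0, so R_C = 31580/285.8 = 110.5 kN.
Moment equilibrium about A: M_A = Σ(load moments about A) − R_C·L = 1488 − 110.5×9.5 = 438.1 kN·m.

M_A = 438.1 kN·m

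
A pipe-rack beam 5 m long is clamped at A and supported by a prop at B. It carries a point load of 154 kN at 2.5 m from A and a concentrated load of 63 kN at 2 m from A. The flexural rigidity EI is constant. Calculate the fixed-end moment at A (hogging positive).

M_A = 204.9 kN·m

Release the roller at B. Primary structure: cantilever fixed at A.
Downward deflection at the released point B due to the loads:
  point load 154 at a = 2.5: Pa²(3L − a)/(6EI) = 2005/EI
  point load 63 at a = 2: Pa²(3L − a)/(6EI) = 546/EI
  δ_0 = 2551/EI
Flexibility coefficient — unit upward force at B: δ_{BB} = L³/(3EI) = 41.67/EI.
Compatibility at B: δ_0 − R_B·δ_{BB} = 0, so R_B = 2551/41.67 = 61.23 kN.
Moment equilibrium about A: M_A = Σ(load moments about A) − R_B·L = 511 − 61.23×5 = 204.9 kN·m.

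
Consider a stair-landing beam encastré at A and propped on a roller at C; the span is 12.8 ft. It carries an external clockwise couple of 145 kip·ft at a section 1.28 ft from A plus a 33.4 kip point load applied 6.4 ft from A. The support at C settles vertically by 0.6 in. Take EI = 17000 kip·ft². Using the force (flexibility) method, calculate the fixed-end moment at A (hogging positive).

M_A = 199.4 kip·ft

Remove the prop at C; the released (primary) structure is a cantilever built in at A.
Primary-structure tip deflection at C by superposition:
  clockwise couple 145 at a = 1.28: M₀a(2L − a)/(2EI) = 2257/EI
  point load 33.4 at a = 6.4: Pa²(3L − a)/(6EI) = 7296/EI
  δ_0 = 9553/EI
Flexibility coefficient — unit upward force at C: δ_{CC} = L³/(3EI) = 699.1/EI.
With EI = 17000 kip·ft²: δ_0 = 0.56196 ft and δ_{CC} = 0.041121 ft/kip.
Compatibility — the beam at C must follow the support down by 0.05 ft: δ_0 − R_C·δ_{CC} = 0.05, so R_C = (0.56196 − 0.05)/0.041121 = 12.45 kip.
Moment equilibrium about A: M_A = Σ(load moments about A) − R_C·L = 358.8 − 12.45×12.8 = 199.4 kip·ft.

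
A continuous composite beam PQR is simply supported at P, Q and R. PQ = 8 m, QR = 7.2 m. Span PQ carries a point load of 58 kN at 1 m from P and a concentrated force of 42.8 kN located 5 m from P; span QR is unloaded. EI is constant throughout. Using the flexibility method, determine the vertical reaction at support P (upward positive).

R_P = 60.63 kN

Release continuity at Q by inserting a hinge; the redundant is the internal moment M_Q. The primary structure is two simply-supported spans PQ and QR.
End slopes at the hinge Q, treating each span as simply supported:
  span PQ: point load 58 at a = 1: Pab(L + a)/(6LEI) = 76.12/EI
  span PQ: point load 42.8 at a = 5: Pab(L + a)/(6LEI) = 173.9/EI
  relative rotation θ_0 = (250 + 0)/EI = 250/EI
A unit hogging moment at Q produces rotation L₁/(3EI) + L₂/(3EI) = 5.067/EI.
Slope continuity at Q: θ_0 = M_Q·5.067/EI, so M_Q = 250/5.067 = 49.34 kN·m (hogging).
Span PQ, ΣM about P with M_Q applied at Q: R_Q^{PQ}·8 = 272 + 49.34, so R_Q^{PQ} = 40.17 kN and R_P = 100.8 − 40.17 = 60.63 kN.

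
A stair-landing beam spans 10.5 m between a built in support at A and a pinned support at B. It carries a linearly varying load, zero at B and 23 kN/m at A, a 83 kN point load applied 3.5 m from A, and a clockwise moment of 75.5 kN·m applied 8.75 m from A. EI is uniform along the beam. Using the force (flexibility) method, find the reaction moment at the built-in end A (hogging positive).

M_A = 295.8 kN·m

Take the reaction at B as the redundant and release it; the primary structure is a cantilever fixed at A.
Downward deflection at the released point B due to the loads:
  triangular load, peak 23 at the fixed end: w₀L⁴/(30EI) = 9319/EI
  point load 83 at a = 3.5: Pa²(3L − a)/(6EI) = 4745/EI
  clockwise couple 75.5 at a = 8.75: M₀a(2L − a)/(2EI) = 4046/EI
  δ_0 = 18110/EI
Tip deflection under a unit load at B: L³/(3EI) = 385.9/EI.
The prop prevents deflection at B: R_B = δ_0/δ_{BB} = 18110/385.9 = 46.93 kN.
Moment equilibrium about A: M_A = Σ(load moments about A) − R_B·L = 788.6 − 46.93×10.5 = 295.8 kN·m.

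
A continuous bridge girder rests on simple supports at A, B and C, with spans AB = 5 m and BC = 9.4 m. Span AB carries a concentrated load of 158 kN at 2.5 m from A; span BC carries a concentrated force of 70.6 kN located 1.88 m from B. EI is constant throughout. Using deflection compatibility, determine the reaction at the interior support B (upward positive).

R_B = 170.4 kN

Insert a hinge at B; M_B is the redundant, and each span becomes simply supported.
End slopes at the hinge B, treating each span as simply supported:
  span AB: point load 158 at a = 2.5: Pab(L + a)/(6LEI) = 246.9/EI
  span BC: point load 70.6 at a = 1.88: Pab(L + b)/(6LEI) = 299.4/EI
  relative rotation θ_0 = (246.9 + 299.4)/EI = 546.3/EI
A unit hogging moment at B produces rotation L₁/(3EI) + L₂/(3EI) = 4.8/EI.
Compatibility: M_B·(L₁+L₂)/(3EI) = θ_0, giving M_B = 113.8 kN·m (hogging).
Span AB, ΣM about A with M_B applied at B: R_B^{AB}·5 = 395 + 113.8, so R_B^{AB} = 101.8 kN and R_A = 158 − 101.8 = 56.24 kN.
Span BC, ΣM about C: R_B^{BC}·9.4 = 530.9 + 113.8, so R_B^{BC} = 68.59 kN and R_C = 70.6 − 68.59 = 2.012 kN.
R_B = 101.8 + 68.59 = 170.4 kN.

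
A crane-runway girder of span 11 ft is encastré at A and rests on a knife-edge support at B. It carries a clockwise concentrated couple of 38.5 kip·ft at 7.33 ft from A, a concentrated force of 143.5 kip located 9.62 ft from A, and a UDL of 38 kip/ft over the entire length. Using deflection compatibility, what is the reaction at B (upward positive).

Remove the prop at B; the released (primary) structure is a cantilever built in at A.
Downward deflection at the released point B due to the loads:
  clockwise couple 38.5 at a = 7.33: M₀a(2L − a)/(2EI) = 2070/EI
  point load 143.5 at a = 9.62: Pa²(3L − a)/(6EI) = 51748/EI
  UDL 38: wL⁴/(8EI) = 69545/EI
  δ_0 = 123363/EI
Flexibility coefficient — unit upward force at B: δ_{BB} = L³/(3EI) = 443.7/EI.
Compatibility at B: δ_0 − R_B·δ_{BB} = 0, so R_B = 123363/443.7 = 278.1 kip.

R_B = 278.1 kip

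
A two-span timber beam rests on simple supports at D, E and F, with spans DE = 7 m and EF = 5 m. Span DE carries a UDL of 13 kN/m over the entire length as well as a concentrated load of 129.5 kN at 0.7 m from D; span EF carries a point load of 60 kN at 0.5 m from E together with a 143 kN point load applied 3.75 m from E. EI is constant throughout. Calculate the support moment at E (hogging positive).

Take M_E as the redundant. Released structure: two simple spans DE and EF with a hinge at E.
Discontinuity in slope at E on the released structure — sum the simple-span end rotations:
  span DE: UDL 13: wL³/(24EI) = 185.8/EI
  span DE: point load 129.5 at a = 0.7: Pab(L + a)/(6LEI) = 104.7/EI
  span EF: point load 60 at a = 0.5: Pab(L + b)/(6LEI) = 42.75/EI
  span EF: point load 143 at a = 3.75: Pab(L + b)/(6LEI) = 139.6/EI
  relative rotation θ_0 = (290.5 + 182.4)/EI = 472.9/EI
A unit hogging moment at E produces rotation L₁/(3EI) + L₂/(3EI) = 4/EI.
Slope continuity at E: θ_0 = M_E·4/EI, so M_E = 472.9/4 = 118.2 kN·m (hogging).

M_E = 118.2 kN·m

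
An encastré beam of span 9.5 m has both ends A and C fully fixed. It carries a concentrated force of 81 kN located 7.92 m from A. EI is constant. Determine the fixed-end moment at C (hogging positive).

Release both end moments; the primary structure is a simply-supported span AC with redundants M_A and M_C.
End rotations of the released simple span under the applied load (×1/EI):
  at A: point load 81 at a = 7.92: Pab(L + b)/(6LEI) = 197/EI
  at C: point load 81 at a = 7.92: Pab(L + a)/(6LEI) = 309.8/EI
  θ_A0 = 197/EI,  θ_C0 = 309.8/EI
Flexibility coefficients: a unit moment at one end gives L/(3EI) there and L/(6EI) at the far end, so f₁₁ = f₂₂ = 3.167/EI and f₁₂ = f₂₁ = 1.583/EI.
Compatibility — zero rotation at each built-in end:
  3.167 M_A + 1.583 M_C = 197
  1.583 M_A + 3.167 M_C = 309.8
Solving the pair gives M_A = 17.75 kN·m and M_C = 88.95 kN·m (hogging).

M_C = 88.95 kN·m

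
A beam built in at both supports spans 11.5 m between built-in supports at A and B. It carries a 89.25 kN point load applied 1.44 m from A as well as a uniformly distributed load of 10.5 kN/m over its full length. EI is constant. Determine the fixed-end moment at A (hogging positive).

Take the two fixed-end moments M_A, M_B as redundants; the released structure is the simple span AB.
End rotations of the released simple span under the applied load (×1/EI):
  at A: point load 89.25 at a = 1.44: Pab(L + b)/(6LEI) = 404/EI
  at B: point load 89.25 at a = 1.44: Pab(L + a)/(6LEI) = 242.5/EI
  at A: UDL 10.5: wL³/(24EI) = 665.4/EI
  at B: UDL 10.5: wL³/(24EI) = 665.4/EI
  θ_A0 = 1069/EI,  θ_B0 = 907.9/EI
Flexibility coefficients: a unit moment at one end gives L/(3EI) there and L/(6EI) at the far end, so f₁₁ = f₂₂ = 3.833/EI and f₁₂ = f₂₁ = 1.917/EI.
Compatibility — zero rotation at each built-in end:
  3.833 M_A + 1.917 M_B = 1069
  1.917 M_A + 3.833 M_B = 907.9
Solving the pair gives M_A = 214.1 kN·m and M_B = 129.8 kN·m (hogging).

M_A = 214.1 kN·m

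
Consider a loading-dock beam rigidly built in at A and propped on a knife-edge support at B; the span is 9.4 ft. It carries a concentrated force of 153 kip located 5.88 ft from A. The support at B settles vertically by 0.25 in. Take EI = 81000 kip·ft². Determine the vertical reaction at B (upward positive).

Take the reaction at B as the redundant and release it; the primary structure is a cantilever fixed at A.
Free-end deflection of the primary structure under the applied loading (downward +):
  point load 153 at a = 5.88: Pa²(3L − a)/(6EI) = 19678/EI
Tip deflection under a unit load at B: L³/(3EI) = 276.9/EI.
With EI = 81000 kip·ft²: δ_0 = 0.24294 ft and δ_{BB} = 0.003418 ft/kip.
Compatibility — the beam at B must follow the support down by 0.02083 ft: δ_0 − R_B·δ_{BB} = 0.02083, so R_B = (0.24294 − 0.02083)/0.003418 = 64.98 kip.

R_B = 64.98 kip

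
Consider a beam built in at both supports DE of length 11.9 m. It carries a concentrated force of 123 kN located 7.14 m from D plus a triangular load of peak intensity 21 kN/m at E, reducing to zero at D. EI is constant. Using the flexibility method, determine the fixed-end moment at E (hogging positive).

Release both end moments; the primary structure is a simply-supported span DE with redundants M_D and M_E.
End rotations of the released simple span under the applied load (×1/EI):
  at D: point load 123 at a = 7.14: Pab(L + b)/(6LEI) = 975.4/EI
  at E: point load 123 at a = 7.14: Pab(L + a)/(6LEI) = 1115/EI
  at D: triangular load, peak 21: 7w₀L³/(360EI) = 688.1/EI
  at E: triangular load, peak 21: w₀L³/(45EI) = 786.4/EI
  θ_D0 = 1664/EI,  θ_E0 = 1901/EI
Flexibility coefficients: a unit moment at one end gives L/(3EI) there and L/(6EI) at the far end, so f₁₁ = f₂₂ = 3.967/EI and f₁₂ = f₂₁ = 1.983/EI.
Compatibility — zero rotation at each built-in end:
  3.967 M_D + 1.983 M_E = 1664
  1.983 M_D + 3.967 M_E = 1901
Solving the pair gives M_D = 239.6 kN·m and M_E = 359.5 kN·m (hogging).

M_E = 359.5 kN·m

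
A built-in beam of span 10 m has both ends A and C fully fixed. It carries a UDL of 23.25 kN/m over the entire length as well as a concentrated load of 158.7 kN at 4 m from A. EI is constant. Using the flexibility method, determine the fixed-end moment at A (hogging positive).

Take the two fixed-end moments M_A, M_C as redundants; the released structure is the simple span AC.
On the primary (simply-supported) span, the end slopes from the loading are:
  at A: UDL 23.25: wL³/(24EI) = 968.8/EI
  at C: UDL 23.25: wL³/(24EI) = 968.8/EI
  at A: point load 158.7 at a = 4: Pab(L + b)/(6LEI) = 1016/EI
  at C: point load 158.7 at a = 4: Pab(L + a)/(6LEI) = 888.7/EI
  θ_A0 = 1984/EI,  θ_C0 = 1857/EI
Flexibility coefficients: a unit moment at one end gives L/(3EI) there and L/(6EI) at the far end, so f₁₁ = f₂₂ = 3.333/EI and f₁₂ = f₂₁ = 1.667/EI.
Compatibility — zero rotation at each built-in end:
  3.333 M_A + 1.667 M_C = 1984
  1.667 M_A + 3.333 M_C = 1857
Solving the pair gives M_A = 422.3 kN·m and M_C = 346.1 kN·m (hogging).

M_A = 422.3 kN·m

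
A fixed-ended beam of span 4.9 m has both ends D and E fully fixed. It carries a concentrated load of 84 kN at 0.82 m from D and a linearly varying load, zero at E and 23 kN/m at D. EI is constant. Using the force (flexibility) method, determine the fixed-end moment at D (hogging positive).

M_D = 75.37 kN·m

Release both end moments; the primary structure is a simply-supported span DE with redundants M_D and M_E.
Simple-span end rotations at D and E under the given loads:
  at D: point load 84 at a = 0.82: Pab(L + b)/(6LEI) = 85.84/EI
  at E: point load 84 at a = 0.82: Pab(L + a)/(6LEI) = 54.68/EI
  at D: triangular load, peak 23: w₀L³/(45EI) = 60.13/EI
  at E: triangular load, peak 23: 7w₀L³/(360EI) = 52.62/EI
  θ_D0 = 146/EI,  θ_E0 = 107.3/EI
Flexibility coefficients: a unit moment at one end gives L/(3EI) there and L/(6EI) at the far end, so f₁₁ = f₂₂ = 1.633/EI and f₁₂ = f₂₁ = 0.8167/EI.
Compatibility — zero rotation at each built-in end:
  1.633 M_D + 0.8167 M_E = 146
  0.8167 M_D + 1.633 M_E = 107.3
Solving the pair gives M_D = 75.37 kN·m and M_E = 28.01 kN·m (hogging).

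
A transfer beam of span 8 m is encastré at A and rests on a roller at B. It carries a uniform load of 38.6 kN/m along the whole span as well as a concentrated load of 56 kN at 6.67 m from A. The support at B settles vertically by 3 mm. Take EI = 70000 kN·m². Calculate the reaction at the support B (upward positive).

Release the roller at B. Primary structure: cantilever fixed at A.
Free-end deflection of the primary structure under the applied loading (downward +):
  UDL 38.6: wL⁴/(8EI) = 19763/EI
  point load 56 at a = 6.67: Pa²(3L − a)/(6EI) = 7196/EI
  δ_0 = 26959/EI
Flexibility coefficient — unit upward force at B: δ_{BB} = L³/(3EI) = 170.7/EI.
With EI = 70000 kN·m²: δ_0 = 0.38513 m and δ_{BB} = 0.002438 m/kN.
Compatibility — the beam at B must follow the support down by 0.003 m: δ_0 − R_B·δ_{BB} = 0.003, so R_B = (0.38513 − 0.003)/0.002438 = 156.7 kN.

R_B = 156.7 kN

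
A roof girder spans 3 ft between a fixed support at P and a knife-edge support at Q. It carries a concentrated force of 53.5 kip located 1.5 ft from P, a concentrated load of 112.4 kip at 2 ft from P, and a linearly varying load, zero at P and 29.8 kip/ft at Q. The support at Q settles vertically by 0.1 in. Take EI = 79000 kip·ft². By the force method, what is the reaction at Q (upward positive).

Choose R_Q as the redundant. The primary structure is the cantilever fixed at P.
Downward deflection at the released point Q due to the loads:
  point load 53.5 at a = 1.5: Pa²(3L − a)/(6EI) = 150.5/EI
  point load 112.4 at a = 2: Pa²(3L − a)/(6EI) = 524.5/EI
  triangular load, peak 29.8 at the free end: 11w₀L⁴/(120EI) = 221.3/EI
  δ_0 = 896.3/EI
Flexibility coefficient — unit upward force at Q: δ_{QQ} = L³/(3EI) = 9/EI.
With EI = 79000 kip·ft²: δ_0 = 0.011345 ft and δ_{QQ} = 0.000114 ft/kip.
Compatibility — the beam at Q must follow the support down by 0.008333 ft: δ_0 − R_Q·δ_{QQ} = 0.008333, so R_Q = (0.011345 − 0.008333)/0.000114 = 26.44 kip.

R_Q = 26.44 kip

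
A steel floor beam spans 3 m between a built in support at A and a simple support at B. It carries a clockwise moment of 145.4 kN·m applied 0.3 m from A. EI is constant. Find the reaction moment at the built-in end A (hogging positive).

M_A = 104 kN·m

Remove the prop at B; the released (primary) structure is a cantilever built in at A.
Deflection at B on the released cantilever, summing each load's contribution:
  clockwise couple 145.4 at a = 0.3: M₀a(2L − a)/(2EI) = 124.3/EI
Tip deflection under a unit load at B: L³/(3EI) = 9/EI.
The prop prevents deflection at B: R_B = δ_0/δ_{BB} = 124.3/9 = 13.81 kN.
Moment equilibrium about A: M_A = Σ(load moments about A) − R_B·L = 145.4 − 13.81×3 = 104 kN·m.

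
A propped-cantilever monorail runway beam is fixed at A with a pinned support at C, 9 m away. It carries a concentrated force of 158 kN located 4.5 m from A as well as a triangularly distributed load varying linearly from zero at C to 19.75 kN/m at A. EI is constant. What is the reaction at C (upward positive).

Remove the prop at C; the released (primary) structure is a cantilever built in at A.
Primary-structure tip deflection at C by superposition:
  point load 158 at a = 4.5: Pa²(3L − a)/(6EI) = 11998/EI
  triangular load, peak 19.75 at the fixed end: w₀L⁴/(30EI) = 4319/EI
  δ_0 = 16317/EI
Flexibility coefficient — unit upward force at C: δ_{CC} = L³/(3EI) = 243/EI.
The prop prevents deflection at C: R_C = δ_0/δ_{CC} = 16317/243 = 67.15 kN.

R_C = 67.15 kN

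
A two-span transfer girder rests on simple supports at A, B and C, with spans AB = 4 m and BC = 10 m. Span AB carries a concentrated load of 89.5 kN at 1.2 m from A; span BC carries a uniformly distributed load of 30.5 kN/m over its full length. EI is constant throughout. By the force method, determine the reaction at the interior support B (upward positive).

R_B = 279.5 kN

Insert a hinge at B; M_B is the redundant, and each span becomes simply supported.
Discontinuity in slope at B on the released structure — sum the simple-span end rotations:
  span AB: point load 89.5 at a = 1.2: Pab(L + a)/(6LEI) = 65.16/EI
  span BC: UDL 30.5: wL³/(24EI) = 1271/EI
  relative rotation θ_0 = (65.16 + 1271)/EI = 1336/EI
A unit hogging moment at B produces rotation L₁/(3EI) + L₂/(3EI) = 4.667/EI.
Slope continuity at B: θ_0 = M_B·4.667/EI, so M_B = 1336/4.667 = 286.3 kN·m (hogging).
Span AB, ΣM about A with M_B applied at B: R_B^{AB}·4 = 107.4 + 286.3, so R_B^{AB} = 98.42 kN and R_A = 89.5 − 98.42 = -8.921 kN.
Span BC, ΣM about C: R_B^{BC}·10 = 1525 + 286.3, so R_B^{BC} = 181.1 kN and R_C = 305 − 181.1 = 123.9 kN.
R_B = 98.42 + 181.1 = 279.5 kN.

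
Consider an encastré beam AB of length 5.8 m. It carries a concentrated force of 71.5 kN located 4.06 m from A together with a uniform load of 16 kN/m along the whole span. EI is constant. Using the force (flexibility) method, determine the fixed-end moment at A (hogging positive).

M_A = 70.98 kN·m

Take the two fixed-end moments M_A, M_B as redundants; the released structure is the simple span AB.
Simple-span end rotations at A and B under the given loads:
  at A: point load 71.5 at a = 4.06: Pab(L + b)/(6LEI) = 109.4/EI
  at B: point load 71.5 at a = 4.06: Pab(L + a)/(6LEI) = 143.1/EI
  at A: UDL 16: wL³/(24EI) = 130.1/EI
  at B: UDL 16: wL³/(24EI) = 130.1/EI
  θ_A0 = 239.5/EI,  θ_B0 = 273.2/EI
Flexibility coefficients: a unit moment at one end gives L/(3EI) there and L/(6EI) at the far end, so f₁₁ = f₂₂ = 1.933/EI and f₁₂ = f₂₁ = 0.9667/EI.
Compatibility — zero rotation at each built-in end:
  1.933 M_A + 0.9667 M_B = 239.5
  0.9667 M_A + 1.933 M_B = 273.2
Solving the pair gives M_A = 70.98 kN·m and M_B = 105.8 kN·m (hogging).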